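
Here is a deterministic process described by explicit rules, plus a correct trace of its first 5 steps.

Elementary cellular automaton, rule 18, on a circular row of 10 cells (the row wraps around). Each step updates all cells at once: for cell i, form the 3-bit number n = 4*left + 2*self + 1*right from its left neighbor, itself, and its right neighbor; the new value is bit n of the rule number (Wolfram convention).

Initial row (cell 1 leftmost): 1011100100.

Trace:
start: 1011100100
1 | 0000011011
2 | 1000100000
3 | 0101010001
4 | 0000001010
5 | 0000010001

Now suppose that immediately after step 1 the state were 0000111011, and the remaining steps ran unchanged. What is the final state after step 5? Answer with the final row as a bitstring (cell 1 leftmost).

0000101101

state after step 1 := 0000111011
2 | 1001000000
3 | 0110100001
4 | 0000010010
5 | 0000101101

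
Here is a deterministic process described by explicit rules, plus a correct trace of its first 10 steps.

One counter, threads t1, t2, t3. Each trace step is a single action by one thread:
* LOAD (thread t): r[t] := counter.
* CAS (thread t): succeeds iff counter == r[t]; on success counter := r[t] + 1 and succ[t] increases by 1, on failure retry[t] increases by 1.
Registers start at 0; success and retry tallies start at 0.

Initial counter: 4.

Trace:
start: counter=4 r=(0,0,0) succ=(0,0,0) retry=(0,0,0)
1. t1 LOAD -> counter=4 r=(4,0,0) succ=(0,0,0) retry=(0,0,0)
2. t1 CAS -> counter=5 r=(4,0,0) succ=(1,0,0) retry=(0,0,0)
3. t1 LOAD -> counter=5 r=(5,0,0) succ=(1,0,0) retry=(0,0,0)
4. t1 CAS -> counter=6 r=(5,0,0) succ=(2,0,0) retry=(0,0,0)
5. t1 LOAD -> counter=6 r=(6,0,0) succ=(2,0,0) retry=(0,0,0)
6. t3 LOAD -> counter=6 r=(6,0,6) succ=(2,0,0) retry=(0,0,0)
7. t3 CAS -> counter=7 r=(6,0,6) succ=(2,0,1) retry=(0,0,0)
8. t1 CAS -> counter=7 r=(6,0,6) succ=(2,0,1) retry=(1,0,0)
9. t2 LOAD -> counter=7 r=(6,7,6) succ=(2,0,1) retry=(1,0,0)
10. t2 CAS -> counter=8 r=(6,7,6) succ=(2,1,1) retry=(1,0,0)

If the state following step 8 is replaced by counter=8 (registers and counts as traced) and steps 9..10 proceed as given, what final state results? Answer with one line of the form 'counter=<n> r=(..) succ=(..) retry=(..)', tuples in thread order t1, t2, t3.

state after step 8 := counter=8 r=(6,0,6) succ=(2,0,1) retry=(1,0,0)
9. t2 LOAD -> counter=8 r=(6,8,6) succ=(2,0,1) retry=(1,0,0)
10. t2 CAS -> counter=9 r=(6,8,6) succ=(2,1,1) retry=(1,0,0)

counter=9 r=(6,8,6) succ=(2,1,1) retry=(1,0,0)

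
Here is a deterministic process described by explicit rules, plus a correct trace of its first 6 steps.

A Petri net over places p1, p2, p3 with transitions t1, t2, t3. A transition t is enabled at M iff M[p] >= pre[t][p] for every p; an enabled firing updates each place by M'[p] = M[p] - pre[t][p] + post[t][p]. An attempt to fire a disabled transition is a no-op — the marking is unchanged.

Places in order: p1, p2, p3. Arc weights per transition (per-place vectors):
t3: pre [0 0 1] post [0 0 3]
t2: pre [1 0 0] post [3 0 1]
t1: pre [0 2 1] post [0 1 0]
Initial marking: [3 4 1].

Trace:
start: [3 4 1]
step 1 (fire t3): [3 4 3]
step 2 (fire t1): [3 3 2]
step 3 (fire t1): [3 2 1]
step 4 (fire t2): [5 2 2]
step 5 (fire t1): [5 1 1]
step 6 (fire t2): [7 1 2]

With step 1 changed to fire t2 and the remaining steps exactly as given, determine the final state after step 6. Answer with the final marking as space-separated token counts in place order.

(re-executing from step 1 with the substitution; state before step 1: [3 4 1])
step 1 (fire t2): [5 4 2]
step 2 (fire t1): [5 3 1]
step 3 (fire t1): [5 2 0]
step 4 (fire t2): [7 2 1]
step 5 (fire t1): [7 1 0]
step 6 (fire t2): [9 1 1]

9 1 1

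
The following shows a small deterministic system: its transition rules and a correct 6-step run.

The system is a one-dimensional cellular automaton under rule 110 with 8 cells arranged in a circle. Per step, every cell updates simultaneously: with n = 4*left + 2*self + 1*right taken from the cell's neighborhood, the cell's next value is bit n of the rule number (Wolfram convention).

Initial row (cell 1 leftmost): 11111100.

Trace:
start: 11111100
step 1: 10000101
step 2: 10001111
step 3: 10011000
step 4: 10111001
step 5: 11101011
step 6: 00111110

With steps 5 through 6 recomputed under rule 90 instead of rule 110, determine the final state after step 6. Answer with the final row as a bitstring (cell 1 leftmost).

10001000

(re-executing steps 5..6 under rule 90; state before step 5: 10111001)
step 5: 10101111
step 6: 10001000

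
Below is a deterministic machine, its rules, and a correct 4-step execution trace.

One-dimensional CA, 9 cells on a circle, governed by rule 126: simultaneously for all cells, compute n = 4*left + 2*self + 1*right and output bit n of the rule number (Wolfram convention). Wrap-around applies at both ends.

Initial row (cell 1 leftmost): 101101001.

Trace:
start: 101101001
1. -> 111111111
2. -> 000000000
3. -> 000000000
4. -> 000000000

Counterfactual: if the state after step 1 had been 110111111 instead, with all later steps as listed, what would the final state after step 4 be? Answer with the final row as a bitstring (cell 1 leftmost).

state after step 1 := 110111111
2. -> 011100000
3. -> 110110000
4. -> 111111001

111111001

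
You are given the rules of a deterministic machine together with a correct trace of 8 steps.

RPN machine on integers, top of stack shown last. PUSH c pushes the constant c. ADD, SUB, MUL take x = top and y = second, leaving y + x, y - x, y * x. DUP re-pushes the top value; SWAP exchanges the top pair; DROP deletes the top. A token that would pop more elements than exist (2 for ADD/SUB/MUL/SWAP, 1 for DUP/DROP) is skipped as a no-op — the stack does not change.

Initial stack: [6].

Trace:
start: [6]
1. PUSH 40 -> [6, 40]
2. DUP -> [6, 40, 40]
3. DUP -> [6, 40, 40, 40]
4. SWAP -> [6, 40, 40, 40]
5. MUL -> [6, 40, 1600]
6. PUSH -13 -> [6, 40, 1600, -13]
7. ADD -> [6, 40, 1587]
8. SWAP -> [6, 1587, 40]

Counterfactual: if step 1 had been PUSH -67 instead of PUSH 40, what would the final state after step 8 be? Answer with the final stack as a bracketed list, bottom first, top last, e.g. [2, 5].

(re-executing from step 1 with the substitution; state before step 1: [6])
1. PUSH -67 -> [6, -67]
2. DUP -> [6, -67, -67]
3. DUP -> [6, -67, -67, -67]
4. SWAP -> [6, -67, -67, -67]
5. MUL -> [6, -67, 4489]
6. PUSH -13 -> [6, -67, 4489, -13]
7. ADD -> [6, -67, 4476]
8. SWAP -> [6, 4476, -67]

[6, 4476, -67]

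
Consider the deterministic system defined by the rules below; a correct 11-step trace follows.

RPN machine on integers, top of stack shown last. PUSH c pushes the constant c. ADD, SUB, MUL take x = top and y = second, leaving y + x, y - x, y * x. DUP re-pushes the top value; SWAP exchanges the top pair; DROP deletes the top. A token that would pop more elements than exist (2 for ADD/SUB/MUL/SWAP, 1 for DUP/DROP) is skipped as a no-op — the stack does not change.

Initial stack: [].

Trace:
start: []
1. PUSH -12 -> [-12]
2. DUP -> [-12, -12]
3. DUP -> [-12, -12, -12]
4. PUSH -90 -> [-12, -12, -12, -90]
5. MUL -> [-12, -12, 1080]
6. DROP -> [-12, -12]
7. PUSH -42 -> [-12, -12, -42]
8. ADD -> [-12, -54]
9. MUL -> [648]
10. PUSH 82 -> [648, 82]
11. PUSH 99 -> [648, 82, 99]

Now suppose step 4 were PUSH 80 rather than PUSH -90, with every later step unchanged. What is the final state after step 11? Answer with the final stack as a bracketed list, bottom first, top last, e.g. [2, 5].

[648, 82, 99]

(re-executing from step 4 with the substitution; state before step 4: [-12, -12, -12])
4. PUSH 80 -> [-12, -12, -12, 80]
5. MUL -> [-12, -12, -960]
6. DROP -> [-12, -12]
7. PUSH -42 -> [-12, -12, -42]
8. ADD -> [-12, -54]
9. MUL -> [648]
10. PUSH 82 -> [648, 82]
11. PUSH 99 -> [648, 82, 99]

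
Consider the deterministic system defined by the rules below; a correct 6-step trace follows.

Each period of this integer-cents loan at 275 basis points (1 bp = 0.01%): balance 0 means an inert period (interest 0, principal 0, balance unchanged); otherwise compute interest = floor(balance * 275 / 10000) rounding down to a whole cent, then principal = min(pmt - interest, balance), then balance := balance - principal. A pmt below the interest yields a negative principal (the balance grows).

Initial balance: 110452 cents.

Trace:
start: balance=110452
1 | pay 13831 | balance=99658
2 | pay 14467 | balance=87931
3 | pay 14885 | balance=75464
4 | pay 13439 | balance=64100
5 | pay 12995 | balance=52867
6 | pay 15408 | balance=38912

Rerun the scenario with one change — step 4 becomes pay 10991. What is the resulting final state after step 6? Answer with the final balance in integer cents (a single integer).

(re-executing from step 4 with the substitution; state before step 4: balance=75464)
4 | pay 10991 | balance=66548
5 | pay 12995 | balance=55383
6 | pay 15408 | balance=41498

41498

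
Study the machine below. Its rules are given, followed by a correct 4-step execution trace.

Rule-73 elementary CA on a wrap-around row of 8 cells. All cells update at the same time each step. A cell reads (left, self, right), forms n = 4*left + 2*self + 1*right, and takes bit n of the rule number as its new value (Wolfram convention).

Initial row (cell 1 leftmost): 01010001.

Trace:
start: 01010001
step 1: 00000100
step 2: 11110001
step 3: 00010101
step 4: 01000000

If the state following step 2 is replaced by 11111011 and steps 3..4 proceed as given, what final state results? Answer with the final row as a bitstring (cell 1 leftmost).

state after step 2 := 11111011
step 3: 00001010
step 4: 11100000

11100000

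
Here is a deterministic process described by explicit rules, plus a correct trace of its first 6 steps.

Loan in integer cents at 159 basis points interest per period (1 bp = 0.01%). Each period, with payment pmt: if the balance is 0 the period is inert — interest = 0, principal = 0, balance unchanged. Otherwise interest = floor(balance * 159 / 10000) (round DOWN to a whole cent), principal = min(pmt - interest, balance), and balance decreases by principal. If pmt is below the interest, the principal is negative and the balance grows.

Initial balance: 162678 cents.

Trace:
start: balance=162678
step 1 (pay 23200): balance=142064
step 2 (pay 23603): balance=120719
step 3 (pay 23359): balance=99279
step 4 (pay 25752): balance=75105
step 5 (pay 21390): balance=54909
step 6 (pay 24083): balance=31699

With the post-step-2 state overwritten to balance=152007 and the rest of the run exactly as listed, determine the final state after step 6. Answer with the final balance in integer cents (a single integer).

state after step 2 := balance=152007
step 3 (pay 23359): balance=131064
step 4 (pay 25752): balance=107395
step 5 (pay 21390): balance=87712
step 6 (pay 24083): balance=65023

65023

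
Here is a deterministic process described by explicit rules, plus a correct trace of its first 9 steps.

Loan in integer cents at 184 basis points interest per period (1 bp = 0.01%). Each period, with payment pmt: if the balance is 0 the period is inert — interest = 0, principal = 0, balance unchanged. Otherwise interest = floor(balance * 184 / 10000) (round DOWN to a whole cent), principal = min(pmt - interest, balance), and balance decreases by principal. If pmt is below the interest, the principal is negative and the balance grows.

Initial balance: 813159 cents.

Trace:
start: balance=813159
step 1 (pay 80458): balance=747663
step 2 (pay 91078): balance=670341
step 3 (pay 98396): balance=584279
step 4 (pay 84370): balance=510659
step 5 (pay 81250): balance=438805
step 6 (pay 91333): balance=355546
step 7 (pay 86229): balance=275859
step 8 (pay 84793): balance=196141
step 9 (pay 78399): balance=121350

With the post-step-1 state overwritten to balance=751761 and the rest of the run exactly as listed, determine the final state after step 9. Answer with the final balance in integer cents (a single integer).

state after step 1 := balance=751761
step 2 (pay 91078): balance=674515
step 3 (pay 98396): balance=588530
step 4 (pay 84370): balance=514988
step 5 (pay 81250): balance=443213
step 6 (pay 91333): balance=360035
step 7 (pay 86229): balance=280430
step 8 (pay 84793): balance=200796
step 9 (pay 78399): balance=126091

126091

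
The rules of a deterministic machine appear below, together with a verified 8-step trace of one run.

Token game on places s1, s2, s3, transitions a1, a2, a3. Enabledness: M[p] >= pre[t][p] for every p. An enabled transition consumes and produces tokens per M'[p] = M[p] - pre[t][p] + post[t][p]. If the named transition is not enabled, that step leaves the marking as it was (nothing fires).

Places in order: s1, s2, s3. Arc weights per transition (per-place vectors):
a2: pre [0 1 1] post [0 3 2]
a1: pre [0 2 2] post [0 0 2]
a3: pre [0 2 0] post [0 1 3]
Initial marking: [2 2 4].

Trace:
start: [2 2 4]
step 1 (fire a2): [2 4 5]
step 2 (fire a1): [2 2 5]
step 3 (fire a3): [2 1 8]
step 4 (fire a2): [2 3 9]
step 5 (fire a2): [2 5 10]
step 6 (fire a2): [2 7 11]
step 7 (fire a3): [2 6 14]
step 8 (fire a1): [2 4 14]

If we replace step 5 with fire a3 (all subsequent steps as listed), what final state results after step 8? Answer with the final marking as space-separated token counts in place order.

2 1 16

(re-executing from step 5 with the substitution; state before step 5: [2 3 9])
step 5 (fire a3): [2 2 12]
step 6 (fire a2): [2 4 13]
step 7 (fire a3): [2 3 16]
step 8 (fire a1): [2 1 16]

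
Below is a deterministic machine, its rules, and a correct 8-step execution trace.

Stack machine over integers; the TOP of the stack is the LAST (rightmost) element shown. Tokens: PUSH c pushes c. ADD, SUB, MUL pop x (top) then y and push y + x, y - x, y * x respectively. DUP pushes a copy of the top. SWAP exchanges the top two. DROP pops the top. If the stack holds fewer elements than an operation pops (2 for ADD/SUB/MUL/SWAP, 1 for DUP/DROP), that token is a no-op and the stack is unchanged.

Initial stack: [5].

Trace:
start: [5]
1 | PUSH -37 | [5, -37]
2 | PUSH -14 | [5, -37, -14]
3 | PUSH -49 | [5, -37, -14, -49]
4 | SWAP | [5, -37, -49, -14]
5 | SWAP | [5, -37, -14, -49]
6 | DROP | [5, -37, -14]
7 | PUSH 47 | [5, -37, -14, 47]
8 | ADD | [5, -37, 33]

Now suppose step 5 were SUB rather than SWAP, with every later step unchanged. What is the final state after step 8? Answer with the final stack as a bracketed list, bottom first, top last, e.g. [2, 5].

[5, 10]

(re-executing from step 5 with the substitution; state before step 5: [5, -37, -49, -14])
5 | SUB | [5, -37, -35]
6 | DROP | [5, -37]
7 | PUSH 47 | [5, -37, 47]
8 | ADD | [5, 10]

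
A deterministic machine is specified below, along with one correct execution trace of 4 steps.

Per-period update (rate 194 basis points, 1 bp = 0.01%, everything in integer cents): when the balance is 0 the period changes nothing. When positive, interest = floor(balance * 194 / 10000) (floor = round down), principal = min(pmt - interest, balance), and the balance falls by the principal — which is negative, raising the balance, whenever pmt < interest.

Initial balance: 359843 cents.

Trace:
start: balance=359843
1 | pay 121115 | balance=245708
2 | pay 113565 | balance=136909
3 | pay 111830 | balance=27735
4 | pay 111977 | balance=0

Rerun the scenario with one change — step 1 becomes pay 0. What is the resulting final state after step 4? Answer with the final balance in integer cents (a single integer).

(re-executing from step 1 with the substitution; state before step 1: balance=359843)
1 | pay 0 | balance=366823
2 | pay 113565 | balance=260374
3 | pay 111830 | balance=153595
4 | pay 111977 | balance=44597

44597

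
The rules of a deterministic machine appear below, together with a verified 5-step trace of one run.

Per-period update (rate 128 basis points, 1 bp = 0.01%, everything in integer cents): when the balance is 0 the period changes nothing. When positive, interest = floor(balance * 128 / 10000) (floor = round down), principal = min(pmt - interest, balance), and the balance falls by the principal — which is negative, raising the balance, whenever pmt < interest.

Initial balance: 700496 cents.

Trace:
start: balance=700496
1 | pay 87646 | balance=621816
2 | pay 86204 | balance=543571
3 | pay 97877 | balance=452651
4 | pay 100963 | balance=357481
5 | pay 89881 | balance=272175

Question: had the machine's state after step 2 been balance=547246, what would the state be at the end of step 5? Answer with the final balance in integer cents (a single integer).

state after step 2 := balance=547246
3 | pay 97877 | balance=456373
4 | pay 100963 | balance=361251
5 | pay 89881 | balance=275994

275994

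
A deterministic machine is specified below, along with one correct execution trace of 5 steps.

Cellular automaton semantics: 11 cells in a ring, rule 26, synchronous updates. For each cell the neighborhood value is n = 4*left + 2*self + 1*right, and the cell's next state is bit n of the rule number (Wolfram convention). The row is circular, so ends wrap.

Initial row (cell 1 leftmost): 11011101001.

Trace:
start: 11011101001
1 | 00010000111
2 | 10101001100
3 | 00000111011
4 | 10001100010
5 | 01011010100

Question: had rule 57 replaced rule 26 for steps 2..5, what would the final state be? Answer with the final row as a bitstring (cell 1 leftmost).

10101010010

(re-executing steps 2..5 under rule 57; state before step 2: 00010000111)
2 | 11001110100
3 | 10101001010
4 | 01010100101
5 | 10101010010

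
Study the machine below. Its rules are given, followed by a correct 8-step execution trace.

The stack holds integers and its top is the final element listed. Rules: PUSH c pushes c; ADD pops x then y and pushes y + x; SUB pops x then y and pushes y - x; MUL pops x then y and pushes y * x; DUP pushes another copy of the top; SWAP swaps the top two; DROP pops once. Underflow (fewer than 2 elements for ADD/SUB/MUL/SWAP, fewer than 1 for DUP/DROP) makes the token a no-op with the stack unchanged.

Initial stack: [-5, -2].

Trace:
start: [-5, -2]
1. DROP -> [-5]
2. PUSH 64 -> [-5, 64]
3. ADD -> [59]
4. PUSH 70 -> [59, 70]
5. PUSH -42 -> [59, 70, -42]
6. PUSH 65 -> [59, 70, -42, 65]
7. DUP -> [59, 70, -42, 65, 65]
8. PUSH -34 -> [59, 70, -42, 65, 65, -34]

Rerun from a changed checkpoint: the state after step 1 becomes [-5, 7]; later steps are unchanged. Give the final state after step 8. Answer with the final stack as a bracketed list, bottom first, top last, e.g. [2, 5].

state after step 1 := [-5, 7]
2. PUSH 64 -> [-5, 7, 64]
3. ADD -> [-5, 71]
4. PUSH 70 -> [-5, 71, 70]
5. PUSH -42 -> [-5, 71, 70, -42]
6. PUSH 65 -> [-5, 71, 70, -42, 65]
7. DUP -> [-5, 71, 70, -42, 65, 65]
8. PUSH -34 -> [-5, 71, 70, -42, 65, 65, -34]

[-5, 71, 70, -42, 65, 65, -34]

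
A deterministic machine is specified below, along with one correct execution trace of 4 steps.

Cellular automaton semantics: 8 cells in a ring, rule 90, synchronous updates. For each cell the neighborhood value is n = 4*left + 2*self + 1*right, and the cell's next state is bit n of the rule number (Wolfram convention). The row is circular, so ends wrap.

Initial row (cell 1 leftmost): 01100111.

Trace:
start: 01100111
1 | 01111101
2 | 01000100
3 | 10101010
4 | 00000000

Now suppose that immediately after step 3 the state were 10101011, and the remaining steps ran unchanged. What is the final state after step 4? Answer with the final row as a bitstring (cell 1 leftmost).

10000010

state after step 3 := 10101011
4 | 10000010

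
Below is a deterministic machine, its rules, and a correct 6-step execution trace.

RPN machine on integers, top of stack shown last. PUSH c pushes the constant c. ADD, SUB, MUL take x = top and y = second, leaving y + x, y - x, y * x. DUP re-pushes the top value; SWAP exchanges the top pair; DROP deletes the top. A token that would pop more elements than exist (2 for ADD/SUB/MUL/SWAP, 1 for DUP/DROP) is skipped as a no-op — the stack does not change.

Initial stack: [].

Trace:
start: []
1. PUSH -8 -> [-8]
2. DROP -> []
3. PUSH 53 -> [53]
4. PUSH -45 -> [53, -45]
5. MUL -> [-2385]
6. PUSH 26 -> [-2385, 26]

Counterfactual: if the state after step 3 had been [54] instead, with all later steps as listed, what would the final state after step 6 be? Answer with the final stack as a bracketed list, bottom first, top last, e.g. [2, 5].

state after step 3 := [54]
4. PUSH -45 -> [54, -45]
5. MUL -> [-2430]
6. PUSH 26 -> [-2430, 26]

[-2430, 26]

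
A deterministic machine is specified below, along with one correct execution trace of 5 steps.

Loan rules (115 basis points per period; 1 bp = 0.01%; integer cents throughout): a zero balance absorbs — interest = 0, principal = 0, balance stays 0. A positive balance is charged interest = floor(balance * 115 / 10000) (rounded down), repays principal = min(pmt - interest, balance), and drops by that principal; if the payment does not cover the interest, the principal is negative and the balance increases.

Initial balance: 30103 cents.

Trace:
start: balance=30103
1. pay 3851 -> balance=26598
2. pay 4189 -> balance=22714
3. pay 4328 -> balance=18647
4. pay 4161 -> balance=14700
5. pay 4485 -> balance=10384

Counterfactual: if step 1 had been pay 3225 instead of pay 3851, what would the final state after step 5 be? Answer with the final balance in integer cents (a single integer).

11039

(re-executing from step 1 with the substitution; state before step 1: balance=30103)
1. pay 3225 -> balance=27224
2. pay 4189 -> balance=23348
3. pay 4328 -> balance=19288
4. pay 4161 -> balance=15348
5. pay 4485 -> balance=11039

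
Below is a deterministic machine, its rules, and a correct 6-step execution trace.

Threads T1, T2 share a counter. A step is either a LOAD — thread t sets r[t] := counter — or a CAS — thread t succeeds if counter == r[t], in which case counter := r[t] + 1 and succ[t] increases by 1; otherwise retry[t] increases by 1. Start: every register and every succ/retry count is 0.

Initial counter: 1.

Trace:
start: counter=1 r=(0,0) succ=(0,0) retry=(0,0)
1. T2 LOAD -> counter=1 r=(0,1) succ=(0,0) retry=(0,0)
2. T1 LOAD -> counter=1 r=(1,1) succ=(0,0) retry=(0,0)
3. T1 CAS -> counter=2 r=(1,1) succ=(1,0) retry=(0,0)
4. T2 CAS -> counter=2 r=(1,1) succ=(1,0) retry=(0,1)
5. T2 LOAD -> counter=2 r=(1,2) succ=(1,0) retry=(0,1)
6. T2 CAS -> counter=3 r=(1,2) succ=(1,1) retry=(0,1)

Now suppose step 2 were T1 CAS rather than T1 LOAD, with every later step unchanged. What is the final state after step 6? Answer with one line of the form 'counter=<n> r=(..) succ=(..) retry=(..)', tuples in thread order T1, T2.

counter=3 r=(0,2) succ=(0,2) retry=(2,0)

(re-executing from step 2 with the substitution; state before step 2: counter=1 r=(0,1) succ=(0,0) retry=(0,0))
2. T1 CAS -> counter=1 r=(0,1) succ=(0,0) retry=(1,0)
3. T1 CAS -> counter=1 r=(0,1) succ=(0,0) retry=(2,0)
4. T2 CAS -> counter=2 r=(0,1) succ=(0,1) retry=(2,0)
5. T2 LOAD -> counter=2 r=(0,2) succ=(0,1) retry=(2,0)
6. T2 CAS -> counter=3 r=(0,2) succ=(0,2) retry=(2,0)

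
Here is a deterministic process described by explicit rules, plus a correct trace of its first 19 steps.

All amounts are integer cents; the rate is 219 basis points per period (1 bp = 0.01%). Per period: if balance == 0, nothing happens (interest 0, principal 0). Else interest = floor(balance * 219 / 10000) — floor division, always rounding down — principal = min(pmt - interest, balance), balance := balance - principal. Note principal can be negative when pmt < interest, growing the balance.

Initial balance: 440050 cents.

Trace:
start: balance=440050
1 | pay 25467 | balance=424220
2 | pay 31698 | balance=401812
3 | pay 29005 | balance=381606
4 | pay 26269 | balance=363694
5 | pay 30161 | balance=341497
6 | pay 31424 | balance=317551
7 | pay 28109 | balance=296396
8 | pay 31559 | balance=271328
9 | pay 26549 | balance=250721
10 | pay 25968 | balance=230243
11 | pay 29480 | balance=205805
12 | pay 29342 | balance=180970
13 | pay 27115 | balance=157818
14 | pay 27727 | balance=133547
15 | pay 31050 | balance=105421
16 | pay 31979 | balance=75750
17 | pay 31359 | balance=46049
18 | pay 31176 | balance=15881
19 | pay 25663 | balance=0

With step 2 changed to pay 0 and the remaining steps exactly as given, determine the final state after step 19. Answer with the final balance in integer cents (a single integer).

(re-executing from step 2 with the substitution; state before step 2: balance=424220)
2 | pay 0 | balance=433510
3 | pay 29005 | balance=413998
4 | pay 26269 | balance=396795
5 | pay 30161 | balance=375323
6 | pay 31424 | balance=352118
7 | pay 28109 | balance=331720
8 | pay 31559 | balance=307425
9 | pay 26549 | balance=287608
10 | pay 25968 | balance=267938
11 | pay 29480 | balance=244325
12 | pay 29342 | balance=220333
13 | pay 27115 | balance=198043
14 | pay 27727 | balance=174653
15 | pay 31050 | balance=147427
16 | pay 31979 | balance=118676
17 | pay 31359 | balance=89916
18 | pay 31176 | balance=60709
19 | pay 25663 | balance=36375

36375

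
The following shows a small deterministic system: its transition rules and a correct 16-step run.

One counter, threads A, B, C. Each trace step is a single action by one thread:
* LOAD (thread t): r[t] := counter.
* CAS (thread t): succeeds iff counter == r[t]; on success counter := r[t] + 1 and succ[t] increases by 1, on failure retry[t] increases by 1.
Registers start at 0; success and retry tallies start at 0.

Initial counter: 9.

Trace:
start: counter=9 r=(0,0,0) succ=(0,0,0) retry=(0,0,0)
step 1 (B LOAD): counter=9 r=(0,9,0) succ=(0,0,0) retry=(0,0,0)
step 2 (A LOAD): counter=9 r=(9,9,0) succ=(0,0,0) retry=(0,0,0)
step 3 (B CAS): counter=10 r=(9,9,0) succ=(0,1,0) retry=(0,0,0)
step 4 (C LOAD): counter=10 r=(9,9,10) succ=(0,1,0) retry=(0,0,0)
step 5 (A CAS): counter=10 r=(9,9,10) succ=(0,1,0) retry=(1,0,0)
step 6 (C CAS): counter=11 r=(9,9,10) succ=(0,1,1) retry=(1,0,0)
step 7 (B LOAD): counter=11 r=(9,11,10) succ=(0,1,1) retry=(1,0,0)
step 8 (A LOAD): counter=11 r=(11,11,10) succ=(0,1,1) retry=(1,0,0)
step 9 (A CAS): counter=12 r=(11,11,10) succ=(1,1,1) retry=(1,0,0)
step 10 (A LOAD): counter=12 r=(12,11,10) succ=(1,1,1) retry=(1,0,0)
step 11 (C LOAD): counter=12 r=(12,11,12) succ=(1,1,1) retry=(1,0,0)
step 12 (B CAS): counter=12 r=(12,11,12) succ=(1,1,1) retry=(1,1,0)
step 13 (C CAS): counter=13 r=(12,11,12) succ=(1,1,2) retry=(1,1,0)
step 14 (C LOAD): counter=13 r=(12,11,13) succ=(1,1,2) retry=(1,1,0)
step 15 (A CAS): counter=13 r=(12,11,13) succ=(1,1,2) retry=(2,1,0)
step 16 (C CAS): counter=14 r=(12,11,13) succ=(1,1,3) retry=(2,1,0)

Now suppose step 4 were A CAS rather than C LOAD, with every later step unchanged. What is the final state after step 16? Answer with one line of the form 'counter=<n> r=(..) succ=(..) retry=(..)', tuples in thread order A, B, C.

counter=13 r=(11,10,12) succ=(1,1,2) retry=(3,1,1)

(re-executing from step 4 with the substitution; state before step 4: counter=10 r=(9,9,0) succ=(0,1,0) retry=(0,0,0))
step 4 (A CAS): counter=10 r=(9,9,0) succ=(0,1,0) retry=(1,0,0)
step 5 (A CAS): counter=10 r=(9,9,0) succ=(0,1,0) retry=(2,0,0)
step 6 (C CAS): counter=10 r=(9,9,0) succ=(0,1,0) retry=(2,0,1)
step 7 (B LOAD): counter=10 r=(9,10,0) succ=(0,1,0) retry=(2,0,1)
step 8 (A LOAD): counter=10 r=(10,10,0) succ=(0,1,0) retry=(2,0,1)
step 9 (A CAS): counter=11 r=(10,10,0) succ=(1,1,0) retry=(2,0,1)
step 10 (A LOAD): counter=11 r=(11,10,0) succ=(1,1,0) retry=(2,0,1)
step 11 (C LOAD): counter=11 r=(11,10,11) succ=(1,1,0) retry=(2,0,1)
step 12 (B CAS): counter=11 r=(11,10,11) succ=(1,1,0) retry=(2,1,1)
step 13 (C CAS): counter=12 r=(11,10,11) succ=(1,1,1) retry=(2,1,1)
step 14 (C LOAD): counter=12 r=(11,10,12) succ=(1,1,1) retry=(2,1,1)
step 15 (A CAS): counter=12 r=(11,10,12) succ=(1,1,1) retry=(3,1,1)
step 16 (C CAS): counter=13 r=(11,10,12) succ=(1,1,2) retry=(3,1,1)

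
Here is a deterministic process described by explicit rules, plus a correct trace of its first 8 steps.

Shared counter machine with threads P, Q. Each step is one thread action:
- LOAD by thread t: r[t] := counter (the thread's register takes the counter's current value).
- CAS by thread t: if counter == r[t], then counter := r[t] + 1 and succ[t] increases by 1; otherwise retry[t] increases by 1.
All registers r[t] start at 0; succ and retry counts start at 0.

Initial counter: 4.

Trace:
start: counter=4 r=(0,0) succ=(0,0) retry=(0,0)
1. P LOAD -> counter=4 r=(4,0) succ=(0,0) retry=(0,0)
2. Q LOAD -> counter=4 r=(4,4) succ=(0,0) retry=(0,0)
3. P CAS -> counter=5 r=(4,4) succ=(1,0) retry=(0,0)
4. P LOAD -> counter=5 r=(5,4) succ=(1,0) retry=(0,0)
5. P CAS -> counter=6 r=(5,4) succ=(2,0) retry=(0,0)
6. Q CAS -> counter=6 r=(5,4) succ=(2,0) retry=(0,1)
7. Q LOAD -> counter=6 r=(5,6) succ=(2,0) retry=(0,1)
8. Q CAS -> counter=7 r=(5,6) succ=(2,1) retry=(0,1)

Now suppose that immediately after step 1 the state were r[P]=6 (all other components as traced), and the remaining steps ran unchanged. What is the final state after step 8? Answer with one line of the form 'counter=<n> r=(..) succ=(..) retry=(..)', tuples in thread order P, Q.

counter=6 r=(4,5) succ=(1,1) retry=(1,1)

state after step 1 := counter=4 r=(6,0) succ=(0,0) retry=(0,0)
2. Q LOAD -> counter=4 r=(6,4) succ=(0,0) retry=(0,0)
3. P CAS -> counter=4 r=(6,4) succ=(0,0) retry=(1,0)
4. P LOAD -> counter=4 r=(4,4) succ=(0,0) retry=(1,0)
5. P CAS -> counter=5 r=(4,4) succ=(1,0) retry=(1,0)
6. Q CAS -> counter=5 r=(4,4) succ=(1,0) retry=(1,1)
7. Q LOAD -> counter=5 r=(4,5) succ=(1,0) retry=(1,1)
8. Q CAS -> counter=6 r=(4,5) succ=(1,1) retry=(1,1)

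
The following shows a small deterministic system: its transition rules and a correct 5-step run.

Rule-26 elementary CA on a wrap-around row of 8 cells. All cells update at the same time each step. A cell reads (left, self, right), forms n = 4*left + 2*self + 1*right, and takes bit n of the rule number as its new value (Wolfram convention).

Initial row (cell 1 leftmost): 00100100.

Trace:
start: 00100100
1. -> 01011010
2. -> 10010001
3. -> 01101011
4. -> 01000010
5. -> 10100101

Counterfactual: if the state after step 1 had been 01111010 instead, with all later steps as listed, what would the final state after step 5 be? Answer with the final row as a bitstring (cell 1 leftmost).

10000100

state after step 1 := 01111010
2. -> 11000001
3. -> 00100011
4. -> 11010110
5. -> 10000100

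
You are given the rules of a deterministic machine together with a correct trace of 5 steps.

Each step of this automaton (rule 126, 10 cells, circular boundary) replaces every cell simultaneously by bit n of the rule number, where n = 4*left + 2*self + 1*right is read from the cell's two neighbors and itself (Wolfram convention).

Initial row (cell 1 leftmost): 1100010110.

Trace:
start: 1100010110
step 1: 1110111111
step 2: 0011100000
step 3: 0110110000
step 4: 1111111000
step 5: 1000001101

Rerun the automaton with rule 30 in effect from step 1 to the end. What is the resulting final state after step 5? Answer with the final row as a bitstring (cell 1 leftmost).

(re-executing steps 1..5 under rule 30; state before step 1: 1100010110)
step 1: 1010110100
step 2: 1010100111
step 3: 0010111100
step 4: 0110100010
step 5: 1100110111

1100110111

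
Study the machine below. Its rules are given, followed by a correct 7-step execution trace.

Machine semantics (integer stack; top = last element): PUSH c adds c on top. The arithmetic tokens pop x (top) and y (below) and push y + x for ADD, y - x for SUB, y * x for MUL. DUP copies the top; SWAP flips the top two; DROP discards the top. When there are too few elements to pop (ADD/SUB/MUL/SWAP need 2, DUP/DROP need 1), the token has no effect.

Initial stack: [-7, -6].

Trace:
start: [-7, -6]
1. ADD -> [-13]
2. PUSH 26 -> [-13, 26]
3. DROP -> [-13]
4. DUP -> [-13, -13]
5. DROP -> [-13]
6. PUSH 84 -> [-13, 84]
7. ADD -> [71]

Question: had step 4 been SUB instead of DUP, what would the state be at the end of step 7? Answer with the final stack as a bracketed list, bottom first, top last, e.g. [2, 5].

[84]

(re-executing from step 4 with the substitution; state before step 4: [-13])
4. SUB -> [-13]
5. DROP -> []
6. PUSH 84 -> [84]
7. ADD -> [84]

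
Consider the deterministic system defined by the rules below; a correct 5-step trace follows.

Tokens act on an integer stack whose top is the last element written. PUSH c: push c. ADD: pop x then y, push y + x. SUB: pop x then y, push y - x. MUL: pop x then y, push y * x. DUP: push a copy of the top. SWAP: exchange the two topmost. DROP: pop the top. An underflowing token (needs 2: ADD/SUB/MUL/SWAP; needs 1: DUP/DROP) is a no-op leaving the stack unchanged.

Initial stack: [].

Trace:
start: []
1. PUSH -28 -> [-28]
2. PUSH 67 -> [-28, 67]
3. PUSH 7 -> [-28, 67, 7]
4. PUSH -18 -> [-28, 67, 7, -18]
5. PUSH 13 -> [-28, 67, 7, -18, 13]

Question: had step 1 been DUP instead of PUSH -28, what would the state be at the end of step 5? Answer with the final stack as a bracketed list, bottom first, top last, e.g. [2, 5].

(re-executing from step 1 with the substitution; state before step 1: [])
1. DUP -> []
2. PUSH 67 -> [67]
3. PUSH 7 -> [67, 7]
4. PUSH -18 -> [67, 7, -18]
5. PUSH 13 -> [67, 7, -18, 13]

[67, 7, -18, 13]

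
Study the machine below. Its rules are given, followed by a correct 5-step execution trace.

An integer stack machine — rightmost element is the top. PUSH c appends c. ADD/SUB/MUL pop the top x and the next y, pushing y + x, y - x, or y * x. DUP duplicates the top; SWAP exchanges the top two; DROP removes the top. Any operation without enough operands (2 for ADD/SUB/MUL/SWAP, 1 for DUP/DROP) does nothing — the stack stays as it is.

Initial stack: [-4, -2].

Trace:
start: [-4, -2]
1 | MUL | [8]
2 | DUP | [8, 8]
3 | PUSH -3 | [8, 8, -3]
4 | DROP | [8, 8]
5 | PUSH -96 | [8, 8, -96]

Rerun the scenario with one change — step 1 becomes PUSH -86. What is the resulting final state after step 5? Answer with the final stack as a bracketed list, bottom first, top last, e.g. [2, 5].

[-4, -2, -86, -86, -96]

(re-executing from step 1 with the substitution; state before step 1: [-4, -2])
1 | PUSH -86 | [-4, -2, -86]
2 | DUP | [-4, -2, -86, -86]
3 | PUSH -3 | [-4, -2, -86, -86, -3]
4 | DROP | [-4, -2, -86, -86]
5 | PUSH -96 | [-4, -2, -86, -86, -96]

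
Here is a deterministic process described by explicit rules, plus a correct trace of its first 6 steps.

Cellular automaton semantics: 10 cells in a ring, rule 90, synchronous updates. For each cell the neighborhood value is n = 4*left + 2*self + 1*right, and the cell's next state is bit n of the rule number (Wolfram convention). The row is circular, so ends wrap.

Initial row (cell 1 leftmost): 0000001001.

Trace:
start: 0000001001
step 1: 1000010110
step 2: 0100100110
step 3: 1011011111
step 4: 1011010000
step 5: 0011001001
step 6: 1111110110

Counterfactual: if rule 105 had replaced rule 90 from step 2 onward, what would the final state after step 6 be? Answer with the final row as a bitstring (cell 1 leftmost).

(re-executing steps 2..6 under rule 105; state before step 2: 1000010110)
step 2: 0011001111
step 3: 0011001001
step 4: 0011000000
step 5: 1011011111
step 6: 1111110000

1111110000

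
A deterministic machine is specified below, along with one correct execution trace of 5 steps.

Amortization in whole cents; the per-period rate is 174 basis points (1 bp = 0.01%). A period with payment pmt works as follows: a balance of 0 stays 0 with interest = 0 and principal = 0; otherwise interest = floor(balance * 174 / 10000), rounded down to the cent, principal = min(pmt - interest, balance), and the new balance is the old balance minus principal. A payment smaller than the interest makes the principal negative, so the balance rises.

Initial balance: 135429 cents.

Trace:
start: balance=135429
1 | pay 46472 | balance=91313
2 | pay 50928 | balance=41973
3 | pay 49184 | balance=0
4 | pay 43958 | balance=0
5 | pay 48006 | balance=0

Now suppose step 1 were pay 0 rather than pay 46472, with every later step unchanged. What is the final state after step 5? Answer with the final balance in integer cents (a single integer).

0

(re-executing from step 1 with the substitution; state before step 1: balance=135429)
1 | pay 0 | balance=137785
2 | pay 50928 | balance=89254
3 | pay 49184 | balance=41623
4 | pay 43958 | balance=0
5 | pay 48006 | balance=0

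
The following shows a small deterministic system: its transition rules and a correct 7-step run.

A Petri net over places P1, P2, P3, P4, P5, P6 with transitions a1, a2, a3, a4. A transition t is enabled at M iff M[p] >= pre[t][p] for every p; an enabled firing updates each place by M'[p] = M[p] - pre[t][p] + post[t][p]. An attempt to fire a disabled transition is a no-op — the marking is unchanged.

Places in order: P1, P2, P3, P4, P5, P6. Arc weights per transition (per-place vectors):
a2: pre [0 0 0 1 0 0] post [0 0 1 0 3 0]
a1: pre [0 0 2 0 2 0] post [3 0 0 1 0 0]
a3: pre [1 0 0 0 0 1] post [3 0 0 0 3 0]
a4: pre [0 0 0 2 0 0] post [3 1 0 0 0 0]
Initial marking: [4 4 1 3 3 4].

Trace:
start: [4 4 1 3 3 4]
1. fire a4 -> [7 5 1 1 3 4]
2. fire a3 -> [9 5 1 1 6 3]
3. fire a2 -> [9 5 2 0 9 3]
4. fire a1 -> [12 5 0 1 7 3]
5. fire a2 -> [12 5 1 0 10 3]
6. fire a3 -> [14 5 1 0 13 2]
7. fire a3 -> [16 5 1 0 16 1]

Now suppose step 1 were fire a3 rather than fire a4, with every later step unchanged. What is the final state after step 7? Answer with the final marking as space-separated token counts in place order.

15 4 1 2 19 0

(re-executing from step 1 with the substitution; state before step 1: [4 4 1 3 3 4])
1. fire a3 -> [6 4 1 3 6 3]
2. fire a3 -> [8 4 1 3 9 2]
3. fire a2 -> [8 4 2 2 12 2]
4. fire a1 -> [11 4 0 3 10 2]
5. fire a2 -> [11 4 1 2 13 2]
6. fire a3 -> [13 4 1 2 16 1]
7. fire a3 -> [15 4 1 2 19 0]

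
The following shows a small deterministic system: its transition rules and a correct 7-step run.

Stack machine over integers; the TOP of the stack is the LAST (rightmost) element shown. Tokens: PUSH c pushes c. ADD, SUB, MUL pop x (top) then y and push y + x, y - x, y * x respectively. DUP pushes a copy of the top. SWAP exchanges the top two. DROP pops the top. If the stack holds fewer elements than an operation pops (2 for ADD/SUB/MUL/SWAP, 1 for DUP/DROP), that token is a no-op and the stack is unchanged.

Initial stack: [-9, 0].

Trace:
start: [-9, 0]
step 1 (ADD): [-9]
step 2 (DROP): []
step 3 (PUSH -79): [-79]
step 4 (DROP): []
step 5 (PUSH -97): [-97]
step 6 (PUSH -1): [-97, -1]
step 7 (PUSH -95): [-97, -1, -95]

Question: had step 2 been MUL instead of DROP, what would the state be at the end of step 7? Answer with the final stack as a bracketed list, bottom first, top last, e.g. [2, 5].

[-9, -97, -1, -95]

(re-executing from step 2 with the substitution; state before step 2: [-9])
step 2 (MUL): [-9]
step 3 (PUSH -79): [-9, -79]
step 4 (DROP): [-9]
step 5 (PUSH -97): [-9, -97]
step 6 (PUSH -1): [-9, -97, -1]
step 7 (PUSH -95): [-9, -97, -1, -95]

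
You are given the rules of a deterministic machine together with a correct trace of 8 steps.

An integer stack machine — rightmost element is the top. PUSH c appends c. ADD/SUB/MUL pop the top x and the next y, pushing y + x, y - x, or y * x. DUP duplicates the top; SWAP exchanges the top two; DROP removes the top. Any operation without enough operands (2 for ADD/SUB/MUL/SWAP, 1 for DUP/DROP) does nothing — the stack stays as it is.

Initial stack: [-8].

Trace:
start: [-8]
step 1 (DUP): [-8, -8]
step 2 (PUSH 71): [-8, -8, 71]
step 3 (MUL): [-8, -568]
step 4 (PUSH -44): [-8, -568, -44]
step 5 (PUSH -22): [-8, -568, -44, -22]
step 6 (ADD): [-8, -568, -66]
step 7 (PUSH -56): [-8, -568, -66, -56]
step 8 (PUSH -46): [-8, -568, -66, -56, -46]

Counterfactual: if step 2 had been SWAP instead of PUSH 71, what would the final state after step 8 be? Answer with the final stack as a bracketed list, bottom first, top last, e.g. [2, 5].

(re-executing from step 2 with the substitution; state before step 2: [-8, -8])
step 2 (SWAP): [-8, -8]
step 3 (MUL): [64]
step 4 (PUSH -44): [64, -44]
step 5 (PUSH -22): [64, -44, -22]
step 6 (ADD): [64, -66]
step 7 (PUSH -56): [64, -66, -56]
step 8 (PUSH -46): [64, -66, -56, -46]

[64, -66, -56, -46]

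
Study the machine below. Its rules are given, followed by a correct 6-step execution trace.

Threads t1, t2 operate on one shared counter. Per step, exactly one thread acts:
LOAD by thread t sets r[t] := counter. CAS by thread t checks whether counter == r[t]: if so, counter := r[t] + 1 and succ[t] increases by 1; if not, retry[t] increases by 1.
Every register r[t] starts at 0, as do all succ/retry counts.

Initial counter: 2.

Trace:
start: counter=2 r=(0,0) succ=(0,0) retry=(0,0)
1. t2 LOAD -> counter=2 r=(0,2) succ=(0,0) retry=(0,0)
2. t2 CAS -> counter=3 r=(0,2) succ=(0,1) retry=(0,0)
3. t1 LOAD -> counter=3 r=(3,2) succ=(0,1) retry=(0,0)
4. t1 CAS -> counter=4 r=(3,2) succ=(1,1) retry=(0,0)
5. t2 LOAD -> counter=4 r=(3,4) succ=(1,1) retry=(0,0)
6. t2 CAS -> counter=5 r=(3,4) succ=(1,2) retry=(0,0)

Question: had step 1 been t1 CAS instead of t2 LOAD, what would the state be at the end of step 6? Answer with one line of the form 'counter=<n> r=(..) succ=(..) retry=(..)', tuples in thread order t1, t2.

counter=4 r=(2,3) succ=(1,1) retry=(1,1)

(re-executing from step 1 with the substitution; state before step 1: counter=2 r=(0,0) succ=(0,0) retry=(0,0))
1. t1 CAS -> counter=2 r=(0,0) succ=(0,0) retry=(1,0)
2. t2 CAS -> counter=2 r=(0,0) succ=(0,0) retry=(1,1)
3. t1 LOAD -> counter=2 r=(2,0) succ=(0,0) retry=(1,1)
4. t1 CAS -> counter=3 r=(2,0) succ=(1,0) retry=(1,1)
5. t2 LOAD -> counter=3 r=(2,3) succ=(1,0) retry=(1,1)
6. t2 CAS -> counter=4 r=(2,3) succ=(1,1) retry=(1,1)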